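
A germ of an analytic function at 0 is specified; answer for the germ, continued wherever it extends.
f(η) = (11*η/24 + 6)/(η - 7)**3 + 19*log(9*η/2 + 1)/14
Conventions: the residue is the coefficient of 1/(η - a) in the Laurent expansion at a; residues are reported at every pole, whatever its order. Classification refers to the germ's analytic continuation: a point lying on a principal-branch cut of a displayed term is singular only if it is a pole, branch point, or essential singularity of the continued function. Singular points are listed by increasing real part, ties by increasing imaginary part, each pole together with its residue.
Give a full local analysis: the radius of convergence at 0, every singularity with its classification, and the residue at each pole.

Radius of convergence at 0: 2/9.
At -2/9: a logarithmic branch point.
At 7: a pole of order 3; residue 0.

Denominator factor (η - 7)^3: pole of order 3 at 7, modulus 7.
Branch term (19/14)*log(1 - η/(-2/9)): its argument vanishes at η = -2/9, a logarithmic branch point, modulus 2/9.
The radius of convergence is the smallest modulus among the singular points: 2/9.
The branch term is analytic at 7 and contributes nothing to the residue; only the rational part matters.
At the order-3 pole 7 set g(η) = (η - (7))^3*(rational part) = 11*η/24 + 6.
Order-3 pole: residue = g''(a)/2; g''(7) = 0, so the residue is 0.
List the singular points by increasing real part (a conjugate pair: the negative imaginary part first).


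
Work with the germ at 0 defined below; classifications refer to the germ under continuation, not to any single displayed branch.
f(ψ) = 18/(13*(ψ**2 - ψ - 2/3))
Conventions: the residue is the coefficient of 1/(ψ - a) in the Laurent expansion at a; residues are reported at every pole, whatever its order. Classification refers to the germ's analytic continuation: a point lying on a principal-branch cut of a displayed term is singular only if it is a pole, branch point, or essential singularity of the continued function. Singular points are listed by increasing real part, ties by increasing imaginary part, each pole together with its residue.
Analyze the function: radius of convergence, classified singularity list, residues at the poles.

Radius of convergence at 0: -1/2 + (1/6)*sqrt(33).
At 1/2 - (1/6)*sqrt(33): a pole of order 1; residue -(18/143)*sqrt(33).
At 1/2 + (1/6)*sqrt(33): a pole of order 1; residue (18/143)*sqrt(33).

Denominator factor (ψ**2 - ψ - 2/3): discriminant 11/3, real irrational roots 1/2 + (1/6)*sqrt(33) and 1/2 - (1/6)*sqrt(33); poles of order 1, moduli 1/2 + (1/6)*sqrt(33) and -1/2 + (1/6)*sqrt(33).
The radius of convergence is the smallest modulus among the singular points: -1/2 + (1/6)*sqrt(33).
The factor ψ**2 - ψ - 2/3 splits as (ψ - a)(ψ - a') with a = 1/2 - (1/6)*sqrt(33), a' = 1/2 + (1/6)*sqrt(33). At the order-1 pole a set g(ψ) = (ψ - a)*f(ψ) = [18/13] / (ψ - a').
Simple pole: residue = g(a) at a = 1/2 - (1/6)*sqrt(33), which is -(18/143)*sqrt(33).
The factor ψ**2 - ψ - 2/3 splits as (ψ - a)(ψ - a') with a = 1/2 + (1/6)*sqrt(33), a' = 1/2 - (1/6)*sqrt(33). At the order-1 pole a set g(ψ) = (ψ - a)*f(ψ) = [18/13] / (ψ - a').
Simple pole: residue = g(a) at a = 1/2 + (1/6)*sqrt(33), which is (18/143)*sqrt(33).
List the singular points by increasing real part (a conjugate pair: the negative imaginary part first).


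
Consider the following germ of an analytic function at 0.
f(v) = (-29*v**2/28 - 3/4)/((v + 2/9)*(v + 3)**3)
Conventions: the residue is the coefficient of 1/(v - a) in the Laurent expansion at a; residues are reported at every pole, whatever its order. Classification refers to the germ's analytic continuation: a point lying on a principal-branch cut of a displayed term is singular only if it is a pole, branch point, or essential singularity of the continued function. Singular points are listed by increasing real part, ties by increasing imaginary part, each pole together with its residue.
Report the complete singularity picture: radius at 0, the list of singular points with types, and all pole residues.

Denominator factor (v + 3)^3: pole of order 3 at -3, modulus 3.
Denominator factor (v + 2/9): pole of order 1 at -2/9, modulus 2/9.
The radius of convergence is the smallest modulus among the singular points: 2/9.
At the order-3 pole -3 set g(v) = (v - (-3))^3*f(v) = (-29*v**2/28 - 3/4)/(v + 2/9).
Order-3 pole: residue = g''(a)/2; g''(-3) = 16353/218750, so the residue is 16353/437500.
At the order-1 pole -2/9 set g(v) = (v - (-2/9))*f(v) = (-29*v**2/28 - 3/4)/(v + 3)**3.
Simple pole: residue = g(a) at a = -2/9, which is -16353/437500.
List the singular points by increasing real part (a conjugate pair: the negative imaginary part first).

Radius of convergence at 0: 2/9.
At -3: a pole of order 3; residue 16353/437500.
At -2/9: a pole of order 1; residue -16353/437500.


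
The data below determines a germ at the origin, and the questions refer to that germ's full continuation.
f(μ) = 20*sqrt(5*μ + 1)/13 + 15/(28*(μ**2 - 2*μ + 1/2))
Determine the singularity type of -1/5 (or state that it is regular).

The point is an algebraic (square-root) branch point.

The term (20/13)*sqrt(1 - μ/(-1/5)) has argument 1 - -1/5/(-1/5) = 0 at -1/5: a square-root (algebraic, two-sheeted) branch point; the remaining terms are analytic or single-valued there.


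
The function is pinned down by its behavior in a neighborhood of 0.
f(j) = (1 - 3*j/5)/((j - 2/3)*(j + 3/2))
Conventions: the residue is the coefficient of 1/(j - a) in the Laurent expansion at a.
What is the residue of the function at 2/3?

At the order-1 pole 2/3 set g(j) = (j - (2/3))*f(j) = (1 - 3*j/5)/(j + 3/2).
Simple pole: residue = g(a) at a = 2/3, which is 18/65.

The residue is 18/65.


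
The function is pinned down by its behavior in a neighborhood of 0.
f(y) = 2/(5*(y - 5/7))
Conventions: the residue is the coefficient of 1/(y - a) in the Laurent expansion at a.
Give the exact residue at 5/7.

The residue is 2/5.

At the order-1 pole 5/7 set g(y) = (y - (5/7))*f(y) = 2/5.
Simple pole: residue = g(a) at a = 5/7, which is 2/5.


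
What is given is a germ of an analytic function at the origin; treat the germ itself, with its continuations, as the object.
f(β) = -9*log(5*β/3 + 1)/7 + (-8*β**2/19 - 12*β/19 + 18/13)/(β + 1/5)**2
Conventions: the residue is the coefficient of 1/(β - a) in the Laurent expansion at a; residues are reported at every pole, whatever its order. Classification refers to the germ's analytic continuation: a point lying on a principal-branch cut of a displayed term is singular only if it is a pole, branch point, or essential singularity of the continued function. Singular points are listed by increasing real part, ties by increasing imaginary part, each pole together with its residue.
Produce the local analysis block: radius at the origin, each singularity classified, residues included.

Radius of convergence at 0: 1/5.
At -3/5: a logarithmic branch point.
At -1/5: a pole of order 2; residue -44/95.

Denominator factor (β + 1/5)^2: pole of order 2 at -1/5, modulus 1/5.
Branch term (-9/7)*log(1 - β/(-3/5)): its argument vanishes at β = -3/5, a logarithmic branch point, modulus 3/5.
The radius of convergence is the smallest modulus among the singular points: 1/5.
The branch term is analytic at -1/5 and contributes nothing to the residue; only the rational part matters.
At the order-2 pole -1/5 set g(β) = (β - (-1/5))^2*(rational part) = -8*β**2/19 - 12*β/19 + 18/13.
Order-2 pole: residue = g'(a); g'(-1/5) = -44/95, so the residue is -44/95.
List the singular points by increasing real part (a conjugate pair: the negative imaginary part first).


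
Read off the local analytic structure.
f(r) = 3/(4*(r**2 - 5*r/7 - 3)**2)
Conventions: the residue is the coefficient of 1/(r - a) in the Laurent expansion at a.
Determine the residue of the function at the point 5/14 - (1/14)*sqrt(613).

The factor r**2 - 5*r/7 - 3 splits as (r - a)(r - a') with a = 5/14 - (1/14)*sqrt(613), a' = 5/14 + (1/14)*sqrt(613). At the order-2 pole a set g(r) = (r - a)^2*f(r) = [3/4] / (r - a')^2.
Order-2 pole: residue = g'(a); g'(5/14 - (1/14)*sqrt(613)) = (1029/751538)*sqrt(613), so the residue is (1029/751538)*sqrt(613).

The residue is (1029/751538)*sqrt(613).


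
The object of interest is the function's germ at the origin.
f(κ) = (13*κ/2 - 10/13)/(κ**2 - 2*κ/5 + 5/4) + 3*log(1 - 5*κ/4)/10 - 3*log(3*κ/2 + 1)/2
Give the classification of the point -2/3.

The term (-3/2)*log(1 - κ/(-2/3)) has argument 1 - -2/3/(-2/3) = 0 at -2/3: a logarithmic (infinitely-sheeted) branch point; the remaining terms are analytic or single-valued there.

The point is a logarithmic branch point.


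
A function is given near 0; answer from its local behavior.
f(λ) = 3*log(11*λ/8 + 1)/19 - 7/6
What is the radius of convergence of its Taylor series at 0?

Branch term (3/19)*log(1 - λ/(-8/11)): its argument vanishes at λ = -8/11, a logarithmic branch point, modulus 8/11.
The radius of convergence is the smallest modulus among the singular points: 8/11.

The radius of convergence is 8/11.


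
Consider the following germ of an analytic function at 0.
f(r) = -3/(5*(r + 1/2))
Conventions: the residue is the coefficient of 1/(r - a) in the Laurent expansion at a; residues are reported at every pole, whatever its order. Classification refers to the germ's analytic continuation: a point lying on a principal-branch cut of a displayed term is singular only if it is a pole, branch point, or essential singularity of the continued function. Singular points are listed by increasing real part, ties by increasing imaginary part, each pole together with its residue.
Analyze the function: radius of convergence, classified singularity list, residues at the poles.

Denominator factor (r + 1/2): pole of order 1 at -1/2, modulus 1/2.
The radius of convergence is the smallest modulus among the singular points: 1/2.
At the order-1 pole -1/2 set g(r) = (r - (-1/2))*f(r) = -3/5.
Simple pole: residue = g(a) at a = -1/2, which is -3/5.

Radius of convergence at 0: 1/2.
At -1/2: a pole of order 1; residue -3/5.


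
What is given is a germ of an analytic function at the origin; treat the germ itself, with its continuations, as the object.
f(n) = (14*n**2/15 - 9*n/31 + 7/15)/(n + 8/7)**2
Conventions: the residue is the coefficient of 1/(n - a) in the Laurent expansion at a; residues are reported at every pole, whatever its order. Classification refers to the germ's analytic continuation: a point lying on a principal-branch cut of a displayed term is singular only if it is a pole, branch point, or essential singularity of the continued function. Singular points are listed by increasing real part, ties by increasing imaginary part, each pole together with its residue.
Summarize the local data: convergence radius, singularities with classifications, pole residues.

Radius of convergence at 0: 8/7.
At -8/7: a pole of order 2; residue -1127/465.

Denominator factor (n + 8/7)^2: pole of order 2 at -8/7, modulus 8/7.
The radius of convergence is the smallest modulus among the singular points: 8/7.
At the order-2 pole -8/7 set g(n) = (n - (-8/7))^2*f(n) = 14*n**2/15 - 9*n/31 + 7/15.
Order-2 pole: residue = g'(a); g'(-8/7) = -1127/465, so the residue is -1127/465.


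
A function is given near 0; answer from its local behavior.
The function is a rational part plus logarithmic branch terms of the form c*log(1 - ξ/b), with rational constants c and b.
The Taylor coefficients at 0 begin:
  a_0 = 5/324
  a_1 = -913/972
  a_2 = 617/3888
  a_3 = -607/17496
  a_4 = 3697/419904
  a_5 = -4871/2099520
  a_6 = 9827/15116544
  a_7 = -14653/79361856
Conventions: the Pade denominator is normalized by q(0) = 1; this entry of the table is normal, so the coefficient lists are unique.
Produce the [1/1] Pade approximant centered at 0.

Taylor coefficients needed (read off): a_0 = 5/324, a_1 = -913/972, a_2 = 617/3888.
Write the denominator as Q(ξ) = 1 + q1*ξ. Requiring Q*f - P = O(ξ^3) with deg P <= 1 kills the coefficients of ξ^2..ξ^2 in Q*f:
  ξ^2: a_2 + q1*a_1 = 0, i.e. 617/3888 + (-913/972)*q1 = 0.
Solving this linear system: q1 = 617/3652.
The numerator is Q*f truncated at degree 1: P0 = a_0 = 5/324; P1 = a_1 + q1*a_0 = -3325021/3549744.

The Pade approximant has numerator coefficients [5/324, -3325021/3549744]; denominator coefficients [1, 617/3652].


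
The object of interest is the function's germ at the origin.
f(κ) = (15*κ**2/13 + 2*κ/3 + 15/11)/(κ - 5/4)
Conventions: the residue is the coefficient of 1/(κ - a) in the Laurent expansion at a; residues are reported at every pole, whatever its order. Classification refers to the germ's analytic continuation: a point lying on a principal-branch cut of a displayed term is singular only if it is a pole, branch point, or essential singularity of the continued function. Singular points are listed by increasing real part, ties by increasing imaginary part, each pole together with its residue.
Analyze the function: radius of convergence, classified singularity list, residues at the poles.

Radius of convergence at 0: 5/4.
At 5/4: a pole of order 1; residue 27455/6864.

Denominator factor (κ - 5/4): pole of order 1 at 5/4, modulus 5/4.
The radius of convergence is the smallest modulus among the singular points: 5/4.
At the order-1 pole 5/4 set g(κ) = (κ - (5/4))*f(κ) = 15*κ**2/13 + 2*κ/3 + 15/11.
Simple pole: residue = g(a) at a = 5/4, which is 27455/6864.


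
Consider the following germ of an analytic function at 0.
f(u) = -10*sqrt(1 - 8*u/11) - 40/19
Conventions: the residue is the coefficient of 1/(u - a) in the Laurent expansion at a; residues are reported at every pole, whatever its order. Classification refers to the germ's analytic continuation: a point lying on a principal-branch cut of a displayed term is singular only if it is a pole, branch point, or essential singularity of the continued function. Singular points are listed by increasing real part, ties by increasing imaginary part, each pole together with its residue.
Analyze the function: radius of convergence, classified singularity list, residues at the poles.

Branch term (-10)*sqrt(1 - u/(11/8)): its argument vanishes at u = 11/8, a square-root branch point, modulus 11/8.
The radius of convergence is the smallest modulus among the singular points: 11/8.

Radius of convergence at 0: 11/8.
At 11/8: an algebraic (square-root) branch point.


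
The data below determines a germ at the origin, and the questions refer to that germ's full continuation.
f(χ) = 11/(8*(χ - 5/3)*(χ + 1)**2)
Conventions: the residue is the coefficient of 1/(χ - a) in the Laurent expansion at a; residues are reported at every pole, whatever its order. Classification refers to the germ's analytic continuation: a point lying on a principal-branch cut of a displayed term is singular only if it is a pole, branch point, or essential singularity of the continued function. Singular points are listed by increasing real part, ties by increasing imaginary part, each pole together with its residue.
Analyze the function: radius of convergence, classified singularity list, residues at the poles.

Radius of convergence at 0: 1.
At -1: a pole of order 2; residue -99/512.
At 5/3: a pole of order 1; residue 99/512.

Denominator factor (χ + 1)^2: pole of order 2 at -1, modulus 1.
Denominator factor (χ - 5/3): pole of order 1 at 5/3, modulus 5/3.
The radius of convergence is the smallest modulus among the singular points: 1.
At the order-2 pole -1 set g(χ) = (χ - (-1))^2*f(χ) = 11/(8*(χ - 5/3)).
Order-2 pole: residue = g'(a); g'(-1) = -99/512, so the residue is -99/512.
At the order-1 pole 5/3 set g(χ) = (χ - (5/3))*f(χ) = 11/(8*(χ + 1)**2).
Simple pole: residue = g(a) at a = 5/3, which is 99/512.
List the singular points by increasing real part (a conjugate pair: the negative imaginary part first).


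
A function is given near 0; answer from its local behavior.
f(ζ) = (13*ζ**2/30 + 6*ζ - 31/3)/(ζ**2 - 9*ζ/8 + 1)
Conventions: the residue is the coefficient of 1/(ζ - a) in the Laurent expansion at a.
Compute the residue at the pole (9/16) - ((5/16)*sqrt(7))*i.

The residue is (519/160) - ((27331/16800)*sqrt(7))*i.

The factor ζ**2 - 9*ζ/8 + 1 splits as (ζ - a)(ζ - a') with a = (9/16) - ((5/16)*sqrt(7))*i, a' = (9/16) + ((5/16)*sqrt(7))*i. At the order-1 pole a set g(ζ) = (ζ - a)*f(ζ) = [13*ζ**2/30 + 6*ζ - 31/3] / (ζ - a').
Simple pole: residue = g(a) at a = (9/16) - ((5/16)*sqrt(7))*i, which is (519/160) - ((27331/16800)*sqrt(7))*i.


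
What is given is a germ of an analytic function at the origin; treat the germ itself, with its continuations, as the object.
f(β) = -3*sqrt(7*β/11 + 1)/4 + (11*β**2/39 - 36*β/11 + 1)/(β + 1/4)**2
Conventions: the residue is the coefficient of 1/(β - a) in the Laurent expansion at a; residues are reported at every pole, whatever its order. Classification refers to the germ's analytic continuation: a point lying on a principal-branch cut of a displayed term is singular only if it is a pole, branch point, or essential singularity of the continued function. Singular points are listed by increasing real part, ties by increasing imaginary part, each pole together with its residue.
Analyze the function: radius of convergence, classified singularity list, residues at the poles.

Radius of convergence at 0: 1/4.
At -11/7: an algebraic (square-root) branch point.
At -1/4: a pole of order 2; residue -2929/858.

Denominator factor (β + 1/4)^2: pole of order 2 at -1/4, modulus 1/4.
Branch term (-3/4)*sqrt(1 - β/(-11/7)): its argument vanishes at β = -11/7, a square-root branch point, modulus 11/7.
The radius of convergence is the smallest modulus among the singular points: 1/4.
The branch term is analytic at -1/4 and contributes nothing to the residue; only the rational part matters.
At the order-2 pole -1/4 set g(β) = (β - (-1/4))^2*(rational part) = 11*β**2/39 - 36*β/11 + 1.
Order-2 pole: residue = g'(a); g'(-1/4) = -2929/858, so the residue is -2929/858.
List the singular points by increasing real part (a conjugate pair: the negative imaginary part first).


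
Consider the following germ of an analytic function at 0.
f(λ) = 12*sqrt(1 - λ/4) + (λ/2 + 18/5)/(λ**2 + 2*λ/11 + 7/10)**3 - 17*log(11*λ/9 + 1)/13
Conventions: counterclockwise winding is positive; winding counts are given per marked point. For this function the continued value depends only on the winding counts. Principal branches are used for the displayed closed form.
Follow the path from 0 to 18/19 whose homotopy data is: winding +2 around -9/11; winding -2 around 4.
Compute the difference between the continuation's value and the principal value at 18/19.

The rational part is single-valued and drops out of the difference; each branch term changes only by its own monodromy.
(-17/13)*log(1 - λ/(-9/11)): each positive loop around -9/11 adds 2*pi*i to the log, so winding +2 contributes (-17/13)*(2)*2*pi*i = -(68/13)*pi*i.
(12)*sqrt(1 - λ/(4)): winding -2 is even, the square root returns to the same sheet, contribution 0.
Summing the contributions at λ = 18/19 gives -(68/13)*pi*i.

Continued minus principal equals -(68/13)*pi*i.


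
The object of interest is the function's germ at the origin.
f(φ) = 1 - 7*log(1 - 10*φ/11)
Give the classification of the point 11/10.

The point is a logarithmic branch point.

The term (-7)*log(1 - φ/(11/10)) has argument 1 - 11/10/(11/10) = 0 at 11/10: a logarithmic (infinitely-sheeted) branch point; the remaining terms are analytic or single-valued there.


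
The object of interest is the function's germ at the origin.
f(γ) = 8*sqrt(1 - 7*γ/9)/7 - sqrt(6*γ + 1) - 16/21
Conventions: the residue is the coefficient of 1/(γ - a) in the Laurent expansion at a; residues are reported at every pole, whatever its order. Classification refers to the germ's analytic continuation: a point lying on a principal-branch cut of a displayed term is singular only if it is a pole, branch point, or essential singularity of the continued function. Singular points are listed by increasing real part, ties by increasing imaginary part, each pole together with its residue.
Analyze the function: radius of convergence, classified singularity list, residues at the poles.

Branch term (8/7)*sqrt(1 - γ/(9/7)): its argument vanishes at γ = 9/7, a square-root branch point, modulus 9/7.
Branch term (-1)*sqrt(1 - γ/(-1/6)): its argument vanishes at γ = -1/6, a square-root branch point, modulus 1/6.
The radius of convergence is the smallest modulus among the singular points: 1/6.
List the singular points by increasing real part (a conjugate pair: the negative imaginary part first).

Radius of convergence at 0: 1/6.
At -1/6: an algebraic (square-root) branch point.
At 9/7: an algebraic (square-root) branch point.


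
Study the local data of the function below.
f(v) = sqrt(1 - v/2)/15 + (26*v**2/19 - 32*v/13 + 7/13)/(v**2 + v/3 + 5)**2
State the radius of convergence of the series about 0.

Denominator factor (v**2 + v/3 + 5)^2: discriminant -179/9, complex-conjugate roots (-1/6) + ((1/6)*sqrt(179))*i and (-1/6) - ((1/6)*sqrt(179))*i; poles of order 2, moduli sqrt(5) and sqrt(5).
Branch term (1/15)*sqrt(1 - v/(2)): its argument vanishes at v = 2, a square-root branch point, modulus 2.
The radius of convergence is the smallest modulus among the singular points: 2.

The radius of convergence is 2.


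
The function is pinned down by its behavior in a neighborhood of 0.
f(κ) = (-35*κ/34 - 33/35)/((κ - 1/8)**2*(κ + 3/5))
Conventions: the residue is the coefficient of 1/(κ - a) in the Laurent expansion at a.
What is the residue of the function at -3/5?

The residue is -61920/100079.

At the order-1 pole -3/5 set g(κ) = (κ - (-3/5))*f(κ) = (-35*κ/34 - 33/35)/(κ - 1/8)**2.
Simple pole: residue = g(a) at a = -3/5, which is -61920/100079.


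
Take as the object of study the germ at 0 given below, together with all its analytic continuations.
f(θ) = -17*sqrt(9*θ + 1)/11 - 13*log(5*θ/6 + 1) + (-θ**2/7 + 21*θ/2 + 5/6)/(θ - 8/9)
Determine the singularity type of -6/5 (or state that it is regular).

The point is a logarithmic branch point.

The term (-13)*log(1 - θ/(-6/5)) has argument 1 - -6/5/(-6/5) = 0 at -6/5: a logarithmic (infinitely-sheeted) branch point; the remaining terms are analytic or single-valued there.


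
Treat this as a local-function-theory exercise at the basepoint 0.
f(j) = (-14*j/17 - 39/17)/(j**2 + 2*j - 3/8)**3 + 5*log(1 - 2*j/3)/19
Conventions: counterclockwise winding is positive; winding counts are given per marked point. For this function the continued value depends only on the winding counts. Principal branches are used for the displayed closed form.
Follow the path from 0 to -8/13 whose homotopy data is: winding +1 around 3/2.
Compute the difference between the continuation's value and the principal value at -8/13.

Continued minus principal equals (10/19)*pi*i.

The rational part is single-valued and drops out of the difference; each branch term changes only by its own monodromy.
(5/19)*log(1 - j/(3/2)): each positive loop around 3/2 adds 2*pi*i to the log, so winding +1 contributes (5/19)*(1)*2*pi*i = (10/19)*pi*i.
Summing the contributions at j = -8/13 gives (10/19)*pi*i.


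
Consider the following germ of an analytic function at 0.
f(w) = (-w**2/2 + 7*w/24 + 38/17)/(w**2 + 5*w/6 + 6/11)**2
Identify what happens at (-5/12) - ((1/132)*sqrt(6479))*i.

The point is a pole of order 2.

The denominator factor w**2 + 5*w/6 + 6/11 vanishes at (-5/12) - ((1/132)*sqrt(6479))*i and appears to the power 2; the numerator there equals (119177/53856) - ((17/3168)*sqrt(6479))*i, nonzero, and no other factor vanishes.
Hence a pole whose order is the multiplicity, 2.


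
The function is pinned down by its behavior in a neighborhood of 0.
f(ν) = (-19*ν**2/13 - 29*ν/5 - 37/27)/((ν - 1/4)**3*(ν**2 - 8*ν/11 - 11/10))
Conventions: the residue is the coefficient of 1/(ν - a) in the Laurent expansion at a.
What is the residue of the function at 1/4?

The residue is 108006289600/48179664663.

At the order-3 pole 1/4 set g(ν) = (ν - (1/4))^3*f(ν) = (-19*ν**2/13 - 29*ν/5 - 37/27)/(ν**2 - 8*ν/11 - 11/10).
Order-3 pole: residue = g''(a)/2; g''(1/4) = 216012579200/48179664663, so the residue is 108006289600/48179664663.


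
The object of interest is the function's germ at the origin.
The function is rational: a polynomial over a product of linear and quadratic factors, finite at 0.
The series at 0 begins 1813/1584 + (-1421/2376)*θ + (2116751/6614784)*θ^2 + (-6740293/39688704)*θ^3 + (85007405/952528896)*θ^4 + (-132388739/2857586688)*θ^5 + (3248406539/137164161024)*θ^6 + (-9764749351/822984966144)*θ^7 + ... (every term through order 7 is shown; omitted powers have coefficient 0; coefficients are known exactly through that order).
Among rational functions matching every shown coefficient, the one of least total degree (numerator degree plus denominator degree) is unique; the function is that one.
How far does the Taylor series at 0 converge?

No rational of total degree below 4 reproduces all 8 coefficients; solving the [2/2] Pade equations on them gives f(θ) = (θ**2/29 + 13*θ/6 + 37/11)/(θ + 12/7)**2, whose expansion matches every shown term.
Denominator factor (θ + 12/7)^2: pole of order 2 at -12/7, modulus 12/7.
The radius of convergence is the smallest modulus among the singular points: 12/7.

The radius of convergence is 12/7.


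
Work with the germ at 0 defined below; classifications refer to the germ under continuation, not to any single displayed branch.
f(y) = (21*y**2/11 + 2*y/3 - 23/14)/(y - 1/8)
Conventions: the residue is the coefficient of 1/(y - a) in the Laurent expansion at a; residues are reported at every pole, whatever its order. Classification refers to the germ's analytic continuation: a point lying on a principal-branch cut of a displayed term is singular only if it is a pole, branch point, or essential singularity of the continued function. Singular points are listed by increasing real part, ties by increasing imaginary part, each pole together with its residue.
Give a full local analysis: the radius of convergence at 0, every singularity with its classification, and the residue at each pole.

Denominator factor (y - 1/8): pole of order 1 at 1/8, modulus 1/8.
The radius of convergence is the smallest modulus among the singular points: 1/8.
At the order-1 pole 1/8 set g(y) = (y - (1/8))*f(y) = 21*y**2/11 + 2*y/3 - 23/14.
Simple pole: residue = g(a) at a = 1/8, which is -22615/14784.

Radius of convergence at 0: 1/8.
At 1/8: a pole of order 1; residue -22615/14784.


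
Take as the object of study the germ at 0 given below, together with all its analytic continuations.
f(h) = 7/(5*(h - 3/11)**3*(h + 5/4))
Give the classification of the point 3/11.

The denominator factor h - 3/11 vanishes at 3/11 and appears to the power 3; the numerator there equals 7/5, nonzero, and no other factor vanishes.
Hence a pole whose order is the multiplicity, 3.

The point is a pole of order 3.


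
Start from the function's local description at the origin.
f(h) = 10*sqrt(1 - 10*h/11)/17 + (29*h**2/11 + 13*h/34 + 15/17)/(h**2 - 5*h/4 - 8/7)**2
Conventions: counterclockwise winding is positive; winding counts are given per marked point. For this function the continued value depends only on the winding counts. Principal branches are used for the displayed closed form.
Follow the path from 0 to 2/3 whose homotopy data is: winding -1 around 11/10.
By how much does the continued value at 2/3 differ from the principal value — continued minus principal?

The rational part is single-valued and drops out of the difference; each branch term changes only by its own monodromy.
(10/17)*sqrt(1 - h/(11/10)): winding -1 is odd, the square root flips sign, contributing -2*(10/17)*sqrt(1 - (2/3)/(11/10)) = -2*(10/17)*sqrt(13/33) = -(20/561)*sqrt(429).
Summing the contributions at h = 2/3 gives -(20/561)*sqrt(429).

Continued minus principal equals -(20/561)*sqrt(429).


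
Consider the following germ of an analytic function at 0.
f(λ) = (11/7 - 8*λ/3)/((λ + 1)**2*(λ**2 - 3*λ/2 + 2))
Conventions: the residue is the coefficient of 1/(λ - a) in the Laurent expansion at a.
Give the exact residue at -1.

At the order-2 pole -1 set g(λ) = (λ - (-1))^2*f(λ) = (11/7 - 8*λ/3)/(λ**2 - 3*λ/2 + 2).
Order-2 pole: residue = g'(a); g'(-1) = 34/243, so the residue is 34/243.

The residue is 34/243.


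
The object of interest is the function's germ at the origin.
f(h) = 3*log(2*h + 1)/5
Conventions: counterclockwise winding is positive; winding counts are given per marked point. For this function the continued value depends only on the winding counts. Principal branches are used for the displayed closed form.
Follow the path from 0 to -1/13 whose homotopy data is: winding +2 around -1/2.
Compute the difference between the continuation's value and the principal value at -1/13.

Continued minus principal equals (12/5)*pi*i.

The rational part is single-valued and drops out of the difference; each branch term changes only by its own monodromy.
(3/5)*log(1 - h/(-1/2)): each positive loop around -1/2 adds 2*pi*i to the log, so winding +2 contributes (3/5)*(2)*2*pi*i = (12/5)*pi*i.
Summing the contributions at h = -1/13 gives (12/5)*pi*i.


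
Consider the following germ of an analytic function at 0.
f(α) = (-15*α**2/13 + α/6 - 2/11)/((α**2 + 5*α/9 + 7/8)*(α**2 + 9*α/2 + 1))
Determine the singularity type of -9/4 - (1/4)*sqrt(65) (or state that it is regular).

The point is a pole of order 1.

The denominator factor α**2 + 9*α/2 + 1 vanishes at -9/4 - (1/4)*sqrt(65) and appears to the power 1; the numerator there equals -6341/572 - (209/156)*sqrt(65), nonzero, and no other factor vanishes.
Hence a pole whose order is the multiplicity, 1.


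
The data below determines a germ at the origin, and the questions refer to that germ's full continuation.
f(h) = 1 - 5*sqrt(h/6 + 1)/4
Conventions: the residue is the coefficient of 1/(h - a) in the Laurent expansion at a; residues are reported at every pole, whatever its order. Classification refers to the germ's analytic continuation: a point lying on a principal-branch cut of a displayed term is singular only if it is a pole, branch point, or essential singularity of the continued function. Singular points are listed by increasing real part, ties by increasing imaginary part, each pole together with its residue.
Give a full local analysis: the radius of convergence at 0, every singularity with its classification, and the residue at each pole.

Radius of convergence at 0: 6.
At -6: an algebraic (square-root) branch point.

Branch term (-5/4)*sqrt(1 - h/(-6)): its argument vanishes at h = -6, a square-root branch point, modulus 6.
The radius of convergence is the smallest modulus among the singular points: 6.


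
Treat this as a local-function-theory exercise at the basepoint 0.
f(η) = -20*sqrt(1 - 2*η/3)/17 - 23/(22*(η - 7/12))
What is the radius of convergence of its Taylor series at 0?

Denominator factor (η - 7/12): pole of order 1 at 7/12, modulus 7/12.
Branch term (-20/17)*sqrt(1 - η/(3/2)): its argument vanishes at η = 3/2, a square-root branch point, modulus 3/2.
The radius of convergence is the smallest modulus among the singular points: 7/12.

The radius of convergence is 7/12.


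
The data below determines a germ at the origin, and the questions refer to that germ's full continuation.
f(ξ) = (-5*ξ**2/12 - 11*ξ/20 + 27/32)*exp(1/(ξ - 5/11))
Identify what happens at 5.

There is no denominator, hence no pole anywhere.
The essential point of exp(1/(ξ - (5/11))) is 5/11, not 5.
So the germ continues analytically to 5.

The point is a regular point.


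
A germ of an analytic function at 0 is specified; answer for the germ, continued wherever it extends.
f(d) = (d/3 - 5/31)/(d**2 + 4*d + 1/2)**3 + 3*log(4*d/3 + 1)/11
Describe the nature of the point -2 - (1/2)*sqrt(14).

The point is a pole of order 3.

The denominator factor d**2 + 4*d + 1/2 vanishes at -2 - (1/2)*sqrt(14) and appears to the power 3; the numerator there equals -77/93 - (1/6)*sqrt(14), nonzero, and no other factor vanishes.
The branch terms are analytic at this point.
Hence a pole whose order is the multiplicity, 3.


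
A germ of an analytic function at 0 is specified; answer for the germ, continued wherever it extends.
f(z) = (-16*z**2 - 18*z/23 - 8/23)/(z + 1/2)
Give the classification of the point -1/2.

The point is a pole of order 1.

The denominator factor z + 1/2 vanishes at -1/2 and appears to the power 1; the numerator there equals -91/23, nonzero, and no other factor vanishes.
Hence a pole whose order is the multiplicity, 1.


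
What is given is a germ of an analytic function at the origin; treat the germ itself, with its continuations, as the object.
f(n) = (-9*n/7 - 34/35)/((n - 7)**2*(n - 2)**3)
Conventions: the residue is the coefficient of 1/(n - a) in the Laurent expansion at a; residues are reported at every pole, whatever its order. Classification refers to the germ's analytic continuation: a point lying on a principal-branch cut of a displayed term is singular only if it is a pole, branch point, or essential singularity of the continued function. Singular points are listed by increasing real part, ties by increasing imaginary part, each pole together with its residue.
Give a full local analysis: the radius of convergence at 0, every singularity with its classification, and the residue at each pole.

Radius of convergence at 0: 2.
At 2: a pole of order 3; residue -822/21875.
At 7: a pole of order 2; residue 822/21875.

Denominator factor (n - 2)^3: pole of order 3 at 2, modulus 2.
Denominator factor (n - 7)^2: pole of order 2 at 7, modulus 7.
The radius of convergence is the smallest modulus among the singular points: 2.
At the order-3 pole 2 set g(n) = (n - (2))^3*f(n) = (-9*n/7 - 34/35)/(n - 7)**2.
Order-3 pole: residue = g''(a)/2; g''(2) = -1644/21875, so the residue is -822/21875.
At the order-2 pole 7 set g(n) = (n - (7))^2*f(n) = (-9*n/7 - 34/35)/(n - 2)**3.
Order-2 pole: residue = g'(a); g'(7) = 822/21875, so the residue is 822/21875.
List the singular points by increasing real part (a conjugate pair: the negative imaginary part first).


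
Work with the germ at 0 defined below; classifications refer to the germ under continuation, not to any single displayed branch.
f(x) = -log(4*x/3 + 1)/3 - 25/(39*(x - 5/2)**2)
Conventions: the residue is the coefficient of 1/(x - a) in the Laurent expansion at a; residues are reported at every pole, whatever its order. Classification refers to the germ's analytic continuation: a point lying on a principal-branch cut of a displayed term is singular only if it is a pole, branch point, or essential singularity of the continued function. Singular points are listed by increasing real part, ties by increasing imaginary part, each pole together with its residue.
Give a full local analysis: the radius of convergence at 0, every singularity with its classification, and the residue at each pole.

Denominator factor (x - 5/2)^2: pole of order 2 at 5/2, modulus 5/2.
Branch term (-1/3)*log(1 - x/(-3/4)): its argument vanishes at x = -3/4, a logarithmic branch point, modulus 3/4.
The radius of convergence is the smallest modulus among the singular points: 3/4.
The branch term is analytic at 5/2 and contributes nothing to the residue; only the rational part matters.
At the order-2 pole 5/2 set g(x) = (x - (5/2))^2*(rational part) = -25/39.
Order-2 pole: residue = g'(a); g'(5/2) = 0, so the residue is 0.
List the singular points by increasing real part (a conjugate pair: the negative imaginary part first).

Radius of convergence at 0: 3/4.
At -3/4: a logarithmic branch point.
At 5/2: a pole of order 2; residue 0.


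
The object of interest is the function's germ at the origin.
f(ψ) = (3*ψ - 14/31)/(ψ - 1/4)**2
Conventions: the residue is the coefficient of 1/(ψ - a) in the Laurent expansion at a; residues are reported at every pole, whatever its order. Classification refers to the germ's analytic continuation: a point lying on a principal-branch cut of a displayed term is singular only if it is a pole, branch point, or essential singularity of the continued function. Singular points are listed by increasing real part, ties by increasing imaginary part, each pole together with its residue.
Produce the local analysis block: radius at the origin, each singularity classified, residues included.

Radius of convergence at 0: 1/4.
At 1/4: a pole of order 2; residue 3.

Denominator factor (ψ - 1/4)^2: pole of order 2 at 1/4, modulus 1/4.
The radius of convergence is the smallest modulus among the singular points: 1/4.
At the order-2 pole 1/4 set g(ψ) = (ψ - (1/4))^2*f(ψ) = 3*ψ - 14/31.
Order-2 pole: residue = g'(a); g'(1/4) = 3, so the residue is 3.


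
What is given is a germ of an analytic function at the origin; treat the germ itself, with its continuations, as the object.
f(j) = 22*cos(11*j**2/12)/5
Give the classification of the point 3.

There is no denominator, hence no pole anywhere.
The factor cos(11*j**2/12) is entire.
So the germ continues analytically to 3.

The point is a regular point.


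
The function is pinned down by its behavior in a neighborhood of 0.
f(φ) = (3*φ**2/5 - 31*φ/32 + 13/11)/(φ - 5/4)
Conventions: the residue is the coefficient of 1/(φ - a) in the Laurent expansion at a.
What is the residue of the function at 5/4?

The residue is 1279/1408.

At the order-1 pole 5/4 set g(φ) = (φ - (5/4))*f(φ) = 3*φ**2/5 - 31*φ/32 + 13/11.
Simple pole: residue = g(a) at a = 5/4, which is 1279/1408.


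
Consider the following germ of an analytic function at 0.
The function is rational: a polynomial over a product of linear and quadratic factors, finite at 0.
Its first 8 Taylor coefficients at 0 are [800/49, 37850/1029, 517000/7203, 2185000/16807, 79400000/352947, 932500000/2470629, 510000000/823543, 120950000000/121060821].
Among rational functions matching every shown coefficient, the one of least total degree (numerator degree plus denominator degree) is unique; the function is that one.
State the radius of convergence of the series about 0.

The radius of convergence is 7/10.

No rational of total degree below 3 reproduces all 8 coefficients; solving the [1/2] Pade equations on them gives f(τ) = (8 - 29*τ/6)/(τ - 7/10)**2, whose expansion matches every shown term.
Denominator factor (τ - 7/10)^2: pole of order 2 at 7/10, modulus 7/10.
The radius of convergence is the smallest modulus among the singular points: 7/10.


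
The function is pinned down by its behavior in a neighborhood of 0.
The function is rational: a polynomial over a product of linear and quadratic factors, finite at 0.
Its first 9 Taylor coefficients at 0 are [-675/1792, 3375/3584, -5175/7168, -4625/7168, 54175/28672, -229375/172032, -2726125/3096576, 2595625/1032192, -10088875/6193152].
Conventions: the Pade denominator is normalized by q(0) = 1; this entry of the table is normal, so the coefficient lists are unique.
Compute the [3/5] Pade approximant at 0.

The Pade approximant has numerator coefficients [-675/1792, -83835/265216, 164025/530432, -98415/1060864]; denominator coefficients [1, 2471/740, 2491/444, 123059/19980, 2333/592, 19503/11840].

Taylor coefficients needed (read off): a_0 = -675/1792, a_1 = 3375/3584, a_2 = -5175/7168, a_3 = -4625/7168, a_4 = 54175/28672, a_5 = -229375/172032, a_6 = -2726125/3096576, a_7 = 2595625/1032192, a_8 = -10088875/6193152.
Write the denominator as Q(ρ) = 1 + q1*ρ + q2*ρ^2 + q3*ρ^3 + q4*ρ^4 + q5*ρ^5. Requiring Q*f - P = O(ρ^9) with deg P <= 3 kills the coefficients of ρ^4..ρ^8 in Q*f:
  ρ^4: a_4 + q1*a_3 + q2*a_2 + q3*a_1 + q4*a_0 = 0, i.e. 54175/28672 + (-4625/7168)*q1 + (-5175/7168)*q2 + (3375/3584)*q3 + (-675/1792)*q4 = 0.
  ρ^5: a_5 + q1*a_4 + q2*a_3 + q3*a_2 + q4*a_1 + q5*a_0 = 0, i.e. -229375/172032 + (54175/28672)*q1 + (-4625/7168)*q2 + (-5175/7168)*q3 + (3375/3584)*q4 + (-675/1792)*q5 = 0.
  ρ^6: a_6 + q1*a_5 + q2*a_4 + q3*a_3 + q4*a_2 + q5*a_1 = 0, i.e. -2726125/3096576 + (-229375/172032)*q1 + (54175/28672)*q2 + (-4625/7168)*q3 + (-5175/7168)*q4 + (3375/3584)*q5 = 0.
  ρ^7: a_7 + q1*a_6 + q2*a_5 + q3*a_4 + q4*a_3 + q5*a_2 = 0, i.e. 2595625/1032192 + (-2726125/3096576)*q1 + (-229375/172032)*q2 + (54175/28672)*q3 + (-4625/7168)*q4 + (-5175/7168)*q5 = 0.
  ρ^8: a_8 + q1*a_7 + q2*a_6 + q3*a_5 + q4*a_4 + q5*a_3 = 0, i.e. -10088875/6193152 + (2595625/1032192)*q1 + (-2726125/3096576)*q2 + (-229375/172032)*q3 + (54175/28672)*q4 + (-4625/7168)*q5 = 0.
Solving this linear system: q1 = 2471/740, q2 = 2491/444, q3 = 123059/19980, q4 = 2333/592, q5 = 19503/11840.
The numerator is Q*f truncated at degree 3: P0 = a_0 = -675/1792; P1 = a_1 + q1*a_0 = -83835/265216; P2 = a_2 + q1*a_1 + q2*a_0 = 164025/530432; P3 = a_3 + q1*a_2 + q2*a_1 + q3*a_0 = -98415/1060864.
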